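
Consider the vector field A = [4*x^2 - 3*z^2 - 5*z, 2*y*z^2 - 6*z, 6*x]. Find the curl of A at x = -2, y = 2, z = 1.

(∇×A)₁ = ∂A₃/∂y − ∂A₂/∂z = -4*y*z + 6
(∇×A)₂ = ∂A₁/∂z − ∂A₃/∂x = -6*z - 11
(∇×A)₃ = ∂A₂/∂x − ∂A₁/∂y = 0
∇×A = (-4*y*z + 6, -6*z - 11, 0)
At (-2, 2, 1): (-2, -17, 0).

(-2, -17, 0)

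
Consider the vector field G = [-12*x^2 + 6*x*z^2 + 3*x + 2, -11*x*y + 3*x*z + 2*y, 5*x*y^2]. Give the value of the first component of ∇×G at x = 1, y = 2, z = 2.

(∇×G)_1 = ∂G₃/∂y − ∂G₂/∂z
= 10*x*y − (3*x)
= 10*x*y - 3*x
At (1, 2, 2): 17.

17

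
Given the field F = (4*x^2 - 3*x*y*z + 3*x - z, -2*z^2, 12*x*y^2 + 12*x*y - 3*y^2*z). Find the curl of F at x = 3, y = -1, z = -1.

(∇×F)₁ = ∂F₃/∂y − ∂F₂/∂z = 24*x*y + 12*x - 6*y*z + 4*z
(∇×F)₂ = ∂F₁/∂z − ∂F₃/∂x = -3*x*y - 12*y^2 - 12*y - 1
(∇×F)₃ = ∂F₂/∂x − ∂F₁/∂y = 3*x*z
∇×F = (24*x*y + 12*x - 6*y*z + 4*z, -3*x*y - 12*y^2 - 12*y - 1, 3*x*z)
At (3, -1, -1): (-46, 8, -9).

(-46, 8, -9)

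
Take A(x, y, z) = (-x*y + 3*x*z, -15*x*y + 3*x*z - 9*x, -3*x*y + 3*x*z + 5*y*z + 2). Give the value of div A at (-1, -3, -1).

∂A₁/∂x = -y + 3*z
∂A₂/∂y = -15*x
∂A₃/∂z = 3*x + 5*y
∇·A = -12*x + 4*y + 3*z
At (-1, -3, -1): -3.

-3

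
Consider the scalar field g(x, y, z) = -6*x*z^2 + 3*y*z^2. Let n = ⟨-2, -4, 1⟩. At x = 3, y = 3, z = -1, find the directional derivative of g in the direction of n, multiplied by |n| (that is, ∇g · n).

∂g/∂x = -6*z^2
∂g/∂y = 3*z^2
∂g/∂z = -12*x*z + 6*y*z
∇g at (3, 3, -1) = (-6, 3, 18)
∇g · n = (-6)(-2) + (3)(-4) + (18)(1) = 18

18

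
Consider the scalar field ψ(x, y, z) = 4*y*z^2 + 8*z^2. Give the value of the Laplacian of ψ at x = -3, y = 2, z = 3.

∂²ψ/∂x² = 0
∂²ψ/∂y² = 0
∂²ψ/∂z² = 8*(y + 2)
∇²ψ = 8*y + 16
At (-3, 2, 3): 32.

32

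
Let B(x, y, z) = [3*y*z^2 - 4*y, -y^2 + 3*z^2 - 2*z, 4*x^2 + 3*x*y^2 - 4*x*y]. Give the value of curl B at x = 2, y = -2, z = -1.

(∇×B)₁ = ∂B₃/∂y − ∂B₂/∂z = 6*x*y - 4*x - 6*z + 2
(∇×B)₂ = ∂B₁/∂z − ∂B₃/∂x = -8*x - 3*y^2 + 6*y*z + 4*y
(∇×B)₃ = ∂B₂/∂x − ∂B₁/∂y = -3*z^2 + 4
∇×B = (6*x*y - 4*x - 6*z + 2, -8*x - 3*y^2 + 6*y*z + 4*y, -3*z^2 + 4)
At (2, -2, -1): (-24, -24, 1).

(-24, -24, 1)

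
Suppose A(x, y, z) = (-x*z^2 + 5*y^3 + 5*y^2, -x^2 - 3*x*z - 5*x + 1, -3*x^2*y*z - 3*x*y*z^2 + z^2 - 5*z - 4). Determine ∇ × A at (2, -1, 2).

(-42, -44, -20)

(∇×A)₁ = ∂A₃/∂y − ∂A₂/∂z = -3*x^2*z - 3*x*z^2 + 3*x
(∇×A)₂ = ∂A₁/∂z − ∂A₃/∂x = 6*x*y*z - 2*x*z + 3*y*z^2
(∇×A)₃ = ∂A₂/∂x − ∂A₁/∂y = -2*x - 15*y^2 - 10*y - 3*z - 5
∇×A = (-3*x^2*z - 3*x*z^2 + 3*x, 6*x*y*z - 2*x*z + 3*y*z^2, -2*x - 15*y^2 - 10*y - 3*z - 5)
At (2, -1, 2): (-42, -44, -20).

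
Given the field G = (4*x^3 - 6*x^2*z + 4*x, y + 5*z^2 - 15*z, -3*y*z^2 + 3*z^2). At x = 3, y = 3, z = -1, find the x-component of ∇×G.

(∇×G)_1 = ∂G₃/∂y − ∂G₂/∂z
= -3*z^2 − (10*z - 15)
= -3*z^2 - 10*z + 15
At (3, 3, -1): 22.

22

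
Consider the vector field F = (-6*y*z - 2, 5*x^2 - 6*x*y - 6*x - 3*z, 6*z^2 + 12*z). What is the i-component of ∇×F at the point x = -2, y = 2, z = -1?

3

(∇×F)_1 = ∂F₃/∂y − ∂F₂/∂z
= 0 − (-3)
= 3
At (-2, 2, -1): 3.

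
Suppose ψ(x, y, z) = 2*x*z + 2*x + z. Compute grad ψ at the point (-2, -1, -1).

(0, 0, -3)

∂ψ/∂x = 2*z + 2
∂ψ/∂y = 0
∂ψ/∂z = 2*x + 1
∇ψ = (2*z + 2, 0, 2*x + 1)
At (-2, -1, -1): (0, 0, -3).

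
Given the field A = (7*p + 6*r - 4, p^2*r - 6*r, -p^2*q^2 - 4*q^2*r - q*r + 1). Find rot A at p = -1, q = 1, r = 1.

(∇×A)₁ = ∂A₃/∂q − ∂A₂/∂r = -2*p^2*q - p^2 - 8*q*r - r + 6
(∇×A)₂ = ∂A₁/∂r − ∂A₃/∂p = 2*p*q^2 + 6
(∇×A)₃ = ∂A₂/∂p − ∂A₁/∂q = 2*p*r
∇×A = (-2*p^2*q - p^2 - 8*q*r - r + 6, 2*p*q^2 + 6, 2*p*r)
At (-1, 1, 1): (-6, 4, -2).

(-6, 4, -2)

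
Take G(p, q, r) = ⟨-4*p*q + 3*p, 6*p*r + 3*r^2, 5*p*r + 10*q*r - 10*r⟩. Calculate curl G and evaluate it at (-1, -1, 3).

(∇×G)₁ = ∂G₃/∂q − ∂G₂/∂r = -6*p + 4*r
(∇×G)₂ = ∂G₁/∂r − ∂G₃/∂p = -5*r
(∇×G)₃ = ∂G₂/∂p − ∂G₁/∂q = 4*p + 6*r
∇×G = (-6*p + 4*r, -5*r, 4*p + 6*r)
At (-1, -1, 3): (18, -15, 14).

(18, -15, 14)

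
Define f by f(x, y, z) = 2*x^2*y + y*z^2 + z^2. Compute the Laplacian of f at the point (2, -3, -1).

∂²f/∂x² = 4*y
∂²f/∂y² = 0
∂²f/∂z² = 2*(y + 1)
∇²f = 6*y + 2
At (2, -3, -1): -16.

-16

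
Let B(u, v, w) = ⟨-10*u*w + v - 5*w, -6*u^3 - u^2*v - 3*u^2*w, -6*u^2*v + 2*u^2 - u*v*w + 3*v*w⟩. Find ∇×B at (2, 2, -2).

(-14, 11, -57)

(∇×B)₁ = ∂B₃/∂v − ∂B₂/∂w = -3*u^2 - u*w + 3*w
(∇×B)₂ = ∂B₁/∂w − ∂B₃/∂u = 12*u*v - 14*u + v*w - 5
(∇×B)₃ = ∂B₂/∂u − ∂B₁/∂v = -18*u^2 - 2*u*v - 6*u*w - 1
∇×B = (-3*u^2 - u*w + 3*w, 12*u*v - 14*u + v*w - 5, -18*u^2 - 2*u*v - 6*u*w - 1)
At (2, 2, -2): (-14, 11, -57).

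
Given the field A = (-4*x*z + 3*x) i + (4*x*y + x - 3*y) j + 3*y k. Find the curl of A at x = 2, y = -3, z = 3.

(3, -8, -11)

(∇×A)₁ = ∂A₃/∂y − ∂A₂/∂z = 3
(∇×A)₂ = ∂A₁/∂z − ∂A₃/∂x = -4*x
(∇×A)₃ = ∂A₂/∂x − ∂A₁/∂y = 4*y + 1
∇×A = (3, -4*x, 4*y + 1)
At (2, -3, 3): (3, -8, -11).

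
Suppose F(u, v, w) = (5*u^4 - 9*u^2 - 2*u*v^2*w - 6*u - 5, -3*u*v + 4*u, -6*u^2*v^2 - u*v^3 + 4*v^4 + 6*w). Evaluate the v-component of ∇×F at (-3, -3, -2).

-297

(∇×F)_2 = ∂F₁/∂w − ∂F₃/∂u
= -2*u*v^2 − (-12*u*v^2 - v^3)
= 10*u*v^2 + v^3
At (-3, -3, -2): -297.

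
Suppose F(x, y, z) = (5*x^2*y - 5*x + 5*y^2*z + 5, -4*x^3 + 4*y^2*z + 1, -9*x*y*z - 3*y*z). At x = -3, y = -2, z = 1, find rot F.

(∇×F)₁ = ∂F₃/∂y − ∂F₂/∂z = -9*x*z - 4*y^2 - 3*z
(∇×F)₂ = ∂F₁/∂z − ∂F₃/∂x = 5*y^2 + 9*y*z
(∇×F)₃ = ∂F₂/∂x − ∂F₁/∂y = -17*x^2 - 10*y*z
∇×F = (-9*x*z - 4*y^2 - 3*z, 5*y^2 + 9*y*z, -17*x^2 - 10*y*z)
At (-3, -2, 1): (8, 2, -133).

(8, 2, -133)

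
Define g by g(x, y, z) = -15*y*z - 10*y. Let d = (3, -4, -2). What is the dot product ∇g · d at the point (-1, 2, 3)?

∂g/∂x = 0
∂g/∂y = -15*z - 10
∂g/∂z = -15*y
∇g at (-1, 2, 3) = (0, -55, -30)
∇g · d = (0)(3) + (-55)(-4) + (-30)(-2) = 280

280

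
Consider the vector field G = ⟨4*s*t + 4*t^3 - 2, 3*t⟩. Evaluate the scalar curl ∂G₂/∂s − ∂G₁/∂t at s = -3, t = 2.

∂G₂/∂s = 0
∂G₁/∂t = 4*s + 12*t^2
Scalar curl = -4*s - 12*t^2
At (-3, 2): -36.

-36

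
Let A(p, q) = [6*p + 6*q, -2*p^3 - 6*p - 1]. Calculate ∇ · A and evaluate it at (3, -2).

6

∂A₁/∂p = 6
∂A₂/∂q = 0
∇·A = 6
At (3, -2): 6.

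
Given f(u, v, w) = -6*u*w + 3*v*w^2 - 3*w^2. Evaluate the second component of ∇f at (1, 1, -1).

3

(∇f)_2 = ∂f/∂v = 3*w^2
At (1, 1, -1): 3.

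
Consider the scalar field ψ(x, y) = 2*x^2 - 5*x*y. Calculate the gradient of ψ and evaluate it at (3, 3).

(-3, -15)

∂ψ/∂x = 4*x - 5*y
∂ψ/∂y = -5*x
∇ψ = (4*x - 5*y, -5*x)
At (3, 3): (-3, -15).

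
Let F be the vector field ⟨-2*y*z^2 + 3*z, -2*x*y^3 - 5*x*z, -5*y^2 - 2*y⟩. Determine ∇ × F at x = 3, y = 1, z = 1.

(3, -1, -5)

(∇×F)₁ = ∂F₃/∂y − ∂F₂/∂z = 5*x - 10*y - 2
(∇×F)₂ = ∂F₁/∂z − ∂F₃/∂x = -4*y*z + 3
(∇×F)₃ = ∂F₂/∂x − ∂F₁/∂y = -2*y^3 + 2*z^2 - 5*z
∇×F = (5*x - 10*y - 2, -4*y*z + 3, -2*y^3 + 2*z^2 - 5*z)
At (3, 1, 1): (3, -1, -5).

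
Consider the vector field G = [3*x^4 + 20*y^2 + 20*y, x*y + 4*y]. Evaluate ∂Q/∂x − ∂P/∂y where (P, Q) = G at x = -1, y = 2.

∂G₂/∂x = y
∂G₁/∂y = 40*y + 20
Scalar curl = -39*y - 20
At (-1, 2): -98.

-98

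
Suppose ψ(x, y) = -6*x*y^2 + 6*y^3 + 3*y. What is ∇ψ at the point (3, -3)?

(-54, 273)

∂ψ/∂x = -6*y^2
∂ψ/∂y = -12*x*y + 18*y^2 + 3
∇ψ = (-6*y^2, -12*x*y + 18*y^2 + 3)
At (3, -3): (-54, 273).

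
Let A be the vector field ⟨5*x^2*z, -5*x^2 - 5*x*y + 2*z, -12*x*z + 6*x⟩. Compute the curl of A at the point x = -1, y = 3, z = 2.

(∇×A)₁ = ∂A₃/∂y − ∂A₂/∂z = -2
(∇×A)₂ = ∂A₁/∂z − ∂A₃/∂x = 5*x^2 + 12*z - 6
(∇×A)₃ = ∂A₂/∂x − ∂A₁/∂y = -10*x - 5*y
∇×A = (-2, 5*x^2 + 12*z - 6, -10*x - 5*y)
At (-1, 3, 2): (-2, 23, -5).

(-2, 23, -5)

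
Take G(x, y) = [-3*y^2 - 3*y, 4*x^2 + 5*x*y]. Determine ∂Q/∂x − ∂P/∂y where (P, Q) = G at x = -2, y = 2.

9

∂G₂/∂x = 8*x + 5*y
∂G₁/∂y = -6*y - 3
Scalar curl = 8*x + 11*y + 3
At (-2, 2): 9.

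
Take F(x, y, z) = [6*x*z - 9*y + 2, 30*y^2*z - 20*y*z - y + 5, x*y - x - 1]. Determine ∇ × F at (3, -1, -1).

(-47, 20, 9)

(∇×F)₁ = ∂F₃/∂y − ∂F₂/∂z = x - 30*y^2 + 20*y
(∇×F)₂ = ∂F₁/∂z − ∂F₃/∂x = 6*x - y + 1
(∇×F)₃ = ∂F₂/∂x − ∂F₁/∂y = 9
∇×F = (x - 30*y^2 + 20*y, 6*x - y + 1, 9)
At (3, -1, -1): (-47, 20, 9).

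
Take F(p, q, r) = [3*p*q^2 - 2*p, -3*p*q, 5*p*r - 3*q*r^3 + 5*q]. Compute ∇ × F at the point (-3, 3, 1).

(∇×F)₁ = ∂F₃/∂q − ∂F₂/∂r = -3*r^3 + 5
(∇×F)₂ = ∂F₁/∂r − ∂F₃/∂p = -5*r
(∇×F)₃ = ∂F₂/∂p − ∂F₁/∂q = -6*p*q - 3*q
∇×F = (-3*r^3 + 5, -5*r, -6*p*q - 3*q)
At (-3, 3, 1): (2, -5, 45).

(2, -5, 45)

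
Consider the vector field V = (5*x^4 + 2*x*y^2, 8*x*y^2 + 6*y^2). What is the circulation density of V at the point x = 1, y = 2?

∂V₂/∂x = 8*y^2
∂V₁/∂y = 4*x*y
Scalar curl = -4*x*y + 8*y^2
At (1, 2): 24.

24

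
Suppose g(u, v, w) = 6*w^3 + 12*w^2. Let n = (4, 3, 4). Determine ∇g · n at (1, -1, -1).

-24

∂g/∂u = 0
∂g/∂v = 0
∂g/∂w = 18*w^2 + 24*w
∇g at (1, -1, -1) = (0, 0, -6)
∇g · n = (0)(4) + (0)(3) + (-6)(4) = -24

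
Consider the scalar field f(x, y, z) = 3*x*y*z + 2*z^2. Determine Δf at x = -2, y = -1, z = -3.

∂²f/∂x² = 0
∂²f/∂y² = 0
∂²f/∂z² = 4
∇²f = 4
At (-2, -1, -3): 4.

4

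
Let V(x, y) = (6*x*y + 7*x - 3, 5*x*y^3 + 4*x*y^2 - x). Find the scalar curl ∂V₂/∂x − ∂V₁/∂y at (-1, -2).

-19

∂V₂/∂x = 5*y^3 + 4*y^2 - 1
∂V₁/∂y = 6*x
Scalar curl = -6*x + 5*y^3 + 4*y^2 - 1
At (-1, -2): -19.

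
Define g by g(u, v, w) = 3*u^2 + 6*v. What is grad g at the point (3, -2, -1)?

(18, 6, 0)

∂g/∂u = 6*u
∂g/∂v = 6
∂g/∂w = 0
∇g = (6*u, 6, 0)
At (3, -2, -1): (18, 6, 0).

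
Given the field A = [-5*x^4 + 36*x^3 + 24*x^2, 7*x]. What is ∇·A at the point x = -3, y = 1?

∂A₁/∂x = -20*x^3 + 108*x^2 + 48*x
∂A₂/∂y = 0
∇·A = -20*x^3 + 108*x^2 + 48*x
At (-3, 1): 1368.

1368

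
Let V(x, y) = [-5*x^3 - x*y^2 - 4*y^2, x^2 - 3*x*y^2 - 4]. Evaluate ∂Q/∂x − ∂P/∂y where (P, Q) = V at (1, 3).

∂V₂/∂x = 2*x - 3*y^2
∂V₁/∂y = -2*x*y - 8*y
Scalar curl = 2*x*y + 2*x - 3*y^2 + 8*y
At (1, 3): 5.

5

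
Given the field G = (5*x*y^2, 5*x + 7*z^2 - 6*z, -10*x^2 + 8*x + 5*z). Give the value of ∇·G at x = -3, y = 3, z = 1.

50

∂G₁/∂x = 5*y^2
∂G₂/∂y = 0
∂G₃/∂z = 5
∇·G = 5*y^2 + 5
At (-3, 3, 1): 50.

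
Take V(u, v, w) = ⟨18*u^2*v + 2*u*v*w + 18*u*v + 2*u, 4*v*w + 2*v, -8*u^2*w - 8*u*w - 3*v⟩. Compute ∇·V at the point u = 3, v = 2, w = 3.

∂V₁/∂u = 36*u*v + 2*v*w + 18*v + 2
∂V₂/∂v = 4*w + 2
∂V₃/∂w = -8*u^2 - 8*u
∇·V = -8*u^2 + 36*u*v - 8*u + 2*v*w + 18*v + 4*w + 4
At (3, 2, 3): 184.

184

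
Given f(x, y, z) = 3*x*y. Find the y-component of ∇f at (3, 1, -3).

(∇f)_2 = ∂f/∂y = 3*x
At (3, 1, -3): 9.

9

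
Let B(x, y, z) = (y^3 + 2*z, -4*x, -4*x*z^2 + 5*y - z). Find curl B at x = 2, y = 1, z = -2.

(∇×B)₁ = ∂B₃/∂y − ∂B₂/∂z = 5
(∇×B)₂ = ∂B₁/∂z − ∂B₃/∂x = 4*z^2 + 2
(∇×B)₃ = ∂B₂/∂x − ∂B₁/∂y = -3*y^2 - 4
∇×B = (5, 4*z^2 + 2, -3*y^2 - 4)
At (2, 1, -2): (5, 18, -7).

(5, 18, -7)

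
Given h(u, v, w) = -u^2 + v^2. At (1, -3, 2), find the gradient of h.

∂h/∂u = -2*u
∂h/∂v = 2*v
∂h/∂w = 0
∇h = (-2*u, 2*v, 0)
At (1, -3, 2): (-2, -6, 0).

(-2, -6, 0)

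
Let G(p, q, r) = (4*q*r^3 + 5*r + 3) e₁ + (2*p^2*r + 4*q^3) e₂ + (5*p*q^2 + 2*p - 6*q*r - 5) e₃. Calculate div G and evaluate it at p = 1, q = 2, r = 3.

36

∂G₁/∂p = 0
∂G₂/∂q = 12*q^2
∂G₃/∂r = -6*q
∇·G = 12*q^2 - 6*q
At (1, 2, 3): 36.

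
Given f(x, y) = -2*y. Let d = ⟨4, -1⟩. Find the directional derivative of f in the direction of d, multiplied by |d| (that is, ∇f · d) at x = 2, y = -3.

∂f/∂x = 0
∂f/∂y = -2
∇f at (2, -3) = (0, -2)
∇f · d = (0)(4) + (-2)(-1) = 2

2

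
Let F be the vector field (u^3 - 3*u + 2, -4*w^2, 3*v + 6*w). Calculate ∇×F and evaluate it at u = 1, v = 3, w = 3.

(∇×F)₁ = ∂F₃/∂v − ∂F₂/∂w = 8*w + 3
(∇×F)₂ = ∂F₁/∂w − ∂F₃/∂u = 0
(∇×F)₃ = ∂F₂/∂u − ∂F₁/∂v = 0
∇×F = (8*w + 3, 0, 0)
At (1, 3, 3): (27, 0, 0).

(27, 0, 0)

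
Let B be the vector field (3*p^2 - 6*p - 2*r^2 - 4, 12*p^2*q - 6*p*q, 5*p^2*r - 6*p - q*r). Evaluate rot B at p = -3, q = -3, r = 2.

(-2, 58, 234)

(∇×B)₁ = ∂B₃/∂q − ∂B₂/∂r = -r
(∇×B)₂ = ∂B₁/∂r − ∂B₃/∂p = -10*p*r - 4*r + 6
(∇×B)₃ = ∂B₂/∂p − ∂B₁/∂q = 24*p*q - 6*q
∇×B = (-r, -10*p*r - 4*r + 6, 24*p*q - 6*q)
At (-3, -3, 2): (-2, 58, 234).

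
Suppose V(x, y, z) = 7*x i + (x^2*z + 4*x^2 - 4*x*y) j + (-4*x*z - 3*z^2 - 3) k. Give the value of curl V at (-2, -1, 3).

(-4, 12, -24)

(∇×V)₁ = ∂V₃/∂y − ∂V₂/∂z = -x^2
(∇×V)₂ = ∂V₁/∂z − ∂V₃/∂x = 4*z
(∇×V)₃ = ∂V₂/∂x − ∂V₁/∂y = 2*x*z + 8*x - 4*y
∇×V = (-x^2, 4*z, 2*x*z + 8*x - 4*y)
At (-2, -1, 3): (-4, 12, -24).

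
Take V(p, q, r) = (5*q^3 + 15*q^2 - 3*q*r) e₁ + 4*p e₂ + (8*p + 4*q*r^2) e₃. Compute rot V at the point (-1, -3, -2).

(16, 1, -47)

(∇×V)₁ = ∂V₃/∂q − ∂V₂/∂r = 4*r^2
(∇×V)₂ = ∂V₁/∂r − ∂V₃/∂p = -3*q - 8
(∇×V)₃ = ∂V₂/∂p − ∂V₁/∂q = -15*q^2 - 30*q + 3*r + 4
∇×V = (4*r^2, -3*q - 8, -15*q^2 - 30*q + 3*r + 4)
At (-1, -3, -2): (16, 1, -47).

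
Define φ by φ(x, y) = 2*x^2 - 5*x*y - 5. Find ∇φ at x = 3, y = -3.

(27, -15)

∂φ/∂x = 4*x - 5*y
∂φ/∂y = -5*x
∇φ = (4*x - 5*y, -5*x)
At (3, -3): (27, -15).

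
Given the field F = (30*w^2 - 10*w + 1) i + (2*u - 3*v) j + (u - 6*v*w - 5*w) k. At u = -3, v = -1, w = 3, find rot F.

(-18, 169, 2)

(∇×F)₁ = ∂F₃/∂v − ∂F₂/∂w = -6*w
(∇×F)₂ = ∂F₁/∂w − ∂F₃/∂u = 60*w - 11
(∇×F)₃ = ∂F₂/∂u − ∂F₁/∂v = 2
∇×F = (-6*w, 60*w - 11, 2)
At (-3, -1, 3): (-18, 169, 2).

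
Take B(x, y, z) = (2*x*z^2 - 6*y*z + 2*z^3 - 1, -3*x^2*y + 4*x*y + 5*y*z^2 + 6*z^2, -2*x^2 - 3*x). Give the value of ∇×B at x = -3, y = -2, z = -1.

(-8, 21, -50)

(∇×B)₁ = ∂B₃/∂y − ∂B₂/∂z = -10*y*z - 12*z
(∇×B)₂ = ∂B₁/∂z − ∂B₃/∂x = 4*x*z + 4*x - 6*y + 6*z^2 + 3
(∇×B)₃ = ∂B₂/∂x − ∂B₁/∂y = -6*x*y + 4*y + 6*z
∇×B = (-10*y*z - 12*z, 4*x*z + 4*x - 6*y + 6*z^2 + 3, -6*x*y + 4*y + 6*z)
At (-3, -2, -1): (-8, 21, -50).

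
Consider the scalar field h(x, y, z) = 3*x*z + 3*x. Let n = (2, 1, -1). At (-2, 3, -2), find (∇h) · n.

0

∂h/∂x = 3*z + 3
∂h/∂y = 0
∂h/∂z = 3*x
∇h at (-2, 3, -2) = (-3, 0, -6)
∇h · n = (-3)(2) + (0)(1) + (-6)(-1) = 0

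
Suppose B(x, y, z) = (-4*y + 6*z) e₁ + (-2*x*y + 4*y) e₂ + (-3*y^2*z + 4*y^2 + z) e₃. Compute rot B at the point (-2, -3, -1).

(-42, 6, 10)

(∇×B)₁ = ∂B₃/∂y − ∂B₂/∂z = -6*y*z + 8*y
(∇×B)₂ = ∂B₁/∂z − ∂B₃/∂x = 6
(∇×B)₃ = ∂B₂/∂x − ∂B₁/∂y = -2*y + 4
∇×B = (-6*y*z + 8*y, 6, -2*y + 4)
At (-2, -3, -1): (-42, 6, 10).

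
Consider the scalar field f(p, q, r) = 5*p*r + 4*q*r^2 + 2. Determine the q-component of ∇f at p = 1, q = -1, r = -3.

(∇f)_2 = ∂f/∂q = 4*r^2
At (1, -1, -3): 36.

36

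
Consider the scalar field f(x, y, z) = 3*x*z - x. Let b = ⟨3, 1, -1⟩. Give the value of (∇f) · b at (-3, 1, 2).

24

∂f/∂x = 3*z - 1
∂f/∂y = 0
∂f/∂z = 3*x
∇f at (-3, 1, 2) = (5, 0, -9)
∇f · b = (5)(3) + (0)(1) + (-9)(-1) = 24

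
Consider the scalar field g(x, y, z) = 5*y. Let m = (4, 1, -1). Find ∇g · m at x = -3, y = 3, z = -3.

5

∂g/∂x = 0
∂g/∂y = 5
∂g/∂z = 0
∇g at (-3, 3, -3) = (0, 5, 0)
∇g · m = (0)(4) + (5)(1) + (0)(-1) = 5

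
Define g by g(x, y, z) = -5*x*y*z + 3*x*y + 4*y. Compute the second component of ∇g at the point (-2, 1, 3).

(∇g)_2 = ∂g/∂y = -5*x*z + 3*x + 4
At (-2, 1, 3): 28.

28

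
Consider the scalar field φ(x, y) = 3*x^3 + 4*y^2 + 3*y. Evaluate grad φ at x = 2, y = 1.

(36, 11)

∂φ/∂x = 9*x^2
∂φ/∂y = 8*y + 3
∇φ = (9*x^2, 8*y + 3)
At (2, 1): (36, 11).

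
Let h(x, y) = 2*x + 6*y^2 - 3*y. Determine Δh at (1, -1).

12

∂²h/∂x² = 0
∂²h/∂y² = 12
∇²h = 12
At (1, -1): 12.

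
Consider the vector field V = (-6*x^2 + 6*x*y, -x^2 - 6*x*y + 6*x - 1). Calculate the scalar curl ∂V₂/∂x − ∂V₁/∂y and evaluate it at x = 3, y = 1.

-24

∂V₂/∂x = -2*x - 6*y + 6
∂V₁/∂y = 6*x
Scalar curl = -8*x - 6*y + 6
At (3, 1): -24.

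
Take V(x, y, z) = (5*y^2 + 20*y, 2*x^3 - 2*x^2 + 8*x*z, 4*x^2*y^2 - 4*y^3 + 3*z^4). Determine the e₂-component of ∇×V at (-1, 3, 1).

72

(∇×V)_2 = ∂V₁/∂z − ∂V₃/∂x
= 0 − (8*x*y^2)
= -8*x*y^2
At (-1, 3, 1): 72.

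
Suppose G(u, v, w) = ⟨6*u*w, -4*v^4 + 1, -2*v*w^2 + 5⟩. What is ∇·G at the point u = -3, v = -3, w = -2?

∂G₁/∂u = 6*w
∂G₂/∂v = -16*v^3
∂G₃/∂w = -4*v*w
∇·G = -16*v^3 - 4*v*w + 6*w
At (-3, -3, -2): 396.

396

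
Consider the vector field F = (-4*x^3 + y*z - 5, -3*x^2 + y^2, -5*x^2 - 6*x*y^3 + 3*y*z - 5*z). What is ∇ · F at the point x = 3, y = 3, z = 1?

-98

∂F₁/∂x = -12*x^2
∂F₂/∂y = 2*y
∂F₃/∂z = 3*y - 5
∇·F = -12*x^2 + 5*y - 5
At (3, 3, 1): -98.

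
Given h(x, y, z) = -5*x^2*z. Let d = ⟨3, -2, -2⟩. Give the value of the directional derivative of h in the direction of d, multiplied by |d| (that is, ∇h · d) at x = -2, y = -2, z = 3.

220

∂h/∂x = -10*x*z
∂h/∂y = 0
∂h/∂z = -5*x^2
∇h at (-2, -2, 3) = (60, 0, -20)
∇h · d = (60)(3) + (0)(-2) + (-20)(-2) = 220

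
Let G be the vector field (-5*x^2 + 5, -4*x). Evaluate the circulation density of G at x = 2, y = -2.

∂G₂/∂x = -4
∂G₁/∂y = 0
Scalar curl = -4
At (2, -2): -4.

-4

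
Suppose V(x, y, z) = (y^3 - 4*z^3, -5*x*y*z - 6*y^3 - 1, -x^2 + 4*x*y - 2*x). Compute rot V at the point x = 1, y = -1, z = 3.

(∇×V)₁ = ∂V₃/∂y − ∂V₂/∂z = 5*x*y + 4*x
(∇×V)₂ = ∂V₁/∂z − ∂V₃/∂x = 2*x - 4*y - 12*z^2 + 2
(∇×V)₃ = ∂V₂/∂x − ∂V₁/∂y = -3*y^2 - 5*y*z
∇×V = (5*x*y + 4*x, 2*x - 4*y - 12*z^2 + 2, -3*y^2 - 5*y*z)
At (1, -1, 3): (-1, -100, 12).

(-1, -100, 12)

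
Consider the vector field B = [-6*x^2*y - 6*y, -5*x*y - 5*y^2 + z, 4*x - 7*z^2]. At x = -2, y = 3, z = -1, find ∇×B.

(∇×B)₁ = ∂B₃/∂y − ∂B₂/∂z = -1
(∇×B)₂ = ∂B₁/∂z − ∂B₃/∂x = -4
(∇×B)₃ = ∂B₂/∂x − ∂B₁/∂y = 6*x^2 - 5*y + 6
∇×B = (-1, -4, 6*x^2 - 5*y + 6)
At (-2, 3, -1): (-1, -4, 15).

(-1, -4, 15)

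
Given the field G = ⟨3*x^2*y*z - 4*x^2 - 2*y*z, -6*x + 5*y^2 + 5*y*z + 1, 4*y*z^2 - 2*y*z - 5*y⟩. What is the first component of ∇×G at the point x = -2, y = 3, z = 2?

(∇×G)_1 = ∂G₃/∂y − ∂G₂/∂z
= 4*z^2 - 2*z - 5 − (5*y)
= -5*y + 4*z^2 - 2*z - 5
At (-2, 3, 2): -8.

-8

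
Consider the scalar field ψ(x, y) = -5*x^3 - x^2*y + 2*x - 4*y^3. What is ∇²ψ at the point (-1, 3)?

-48

∂²ψ/∂x² = -2*(15*x + y)
∂²ψ/∂y² = -24*y
∇²ψ = -30*x - 26*y
At (-1, 3): -48.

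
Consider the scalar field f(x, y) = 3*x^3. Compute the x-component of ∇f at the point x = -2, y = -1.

36

(∇f)_1 = ∂f/∂x = 9*x^2
At (-2, -1): 36.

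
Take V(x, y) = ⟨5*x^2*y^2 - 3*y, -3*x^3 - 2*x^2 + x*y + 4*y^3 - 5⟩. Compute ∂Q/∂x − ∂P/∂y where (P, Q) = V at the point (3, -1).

∂V₂/∂x = -9*x^2 - 4*x + y
∂V₁/∂y = 10*x^2*y - 3
Scalar curl = -10*x^2*y - 9*x^2 - 4*x + y + 3
At (3, -1): -1.

-1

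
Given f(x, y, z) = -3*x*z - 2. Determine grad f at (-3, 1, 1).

∂f/∂x = -3*z
∂f/∂y = 0
∂f/∂z = -3*x
∇f = (-3*z, 0, -3*x)
At (-3, 1, 1): (-3, 0, 9).

(-3, 0, 9)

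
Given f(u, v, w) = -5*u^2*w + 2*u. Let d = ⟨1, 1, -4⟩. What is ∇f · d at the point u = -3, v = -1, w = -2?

∂f/∂u = -10*u*w + 2
∂f/∂v = 0
∂f/∂w = -5*u^2
∇f at (-3, -1, -2) = (-58, 0, -45)
∇f · d = (-58)(1) + (0)(1) + (-45)(-4) = 122

122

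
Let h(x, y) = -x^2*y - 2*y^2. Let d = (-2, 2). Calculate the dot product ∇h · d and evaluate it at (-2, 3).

∂h/∂x = -2*x*y
∂h/∂y = -x^2 - 4*y
∇h at (-2, 3) = (12, -16)
∇h · d = (12)(-2) + (-16)(2) = -56

-56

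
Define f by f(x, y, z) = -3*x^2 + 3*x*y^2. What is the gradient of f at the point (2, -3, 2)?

(15, -36, 0)

∂f/∂x = -6*x + 3*y^2
∂f/∂y = 6*x*y
∂f/∂z = 0
∇f = (-6*x + 3*y^2, 6*x*y, 0)
At (2, -3, 2): (15, -36, 0).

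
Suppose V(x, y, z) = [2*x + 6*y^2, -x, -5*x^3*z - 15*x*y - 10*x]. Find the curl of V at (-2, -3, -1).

(∇×V)₁ = ∂V₃/∂y − ∂V₂/∂z = -15*x
(∇×V)₂ = ∂V₁/∂z − ∂V₃/∂x = 15*x^2*z + 15*y + 10
(∇×V)₃ = ∂V₂/∂x − ∂V₁/∂y = -12*y - 1
∇×V = (-15*x, 15*x^2*z + 15*y + 10, -12*y - 1)
At (-2, -3, -1): (30, -95, 35).

(30, -95, 35)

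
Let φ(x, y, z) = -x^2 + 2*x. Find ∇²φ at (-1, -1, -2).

-2

∂²φ/∂x² = -2
∂²φ/∂y² = 0
∂²φ/∂z² = 0
∇²φ = -2
At (-1, -1, -2): -2.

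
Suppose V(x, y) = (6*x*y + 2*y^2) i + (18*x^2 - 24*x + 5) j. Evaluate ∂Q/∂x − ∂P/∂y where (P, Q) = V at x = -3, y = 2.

∂V₂/∂x = 36*x - 24
∂V₁/∂y = 6*x + 4*y
Scalar curl = 30*x - 4*y - 24
At (-3, 2): -122.

-122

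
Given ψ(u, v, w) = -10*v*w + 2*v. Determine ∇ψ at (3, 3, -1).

(0, 12, -30)

∂ψ/∂u = 0
∂ψ/∂v = -10*w + 2
∂ψ/∂w = -10*v
∇ψ = (0, -10*w + 2, -10*v)
At (3, 3, -1): (0, 12, -30).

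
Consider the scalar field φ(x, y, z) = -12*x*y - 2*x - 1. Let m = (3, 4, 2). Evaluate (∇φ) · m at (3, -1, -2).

-114

∂φ/∂x = -12*y - 2
∂φ/∂y = -12*x
∂φ/∂z = 0
∇φ at (3, -1, -2) = (10, -36, 0)
∇φ · m = (10)(3) + (-36)(4) + (0)(2) = -114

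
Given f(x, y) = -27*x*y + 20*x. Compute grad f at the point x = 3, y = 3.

∂f/∂x = -27*y + 20
∂f/∂y = -27*x
∇f = (-27*y + 20, -27*x)
At (3, 3): (-61, -81).

(-61, -81)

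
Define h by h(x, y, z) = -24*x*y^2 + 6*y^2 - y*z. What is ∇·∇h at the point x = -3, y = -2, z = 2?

∂²h/∂x² = 0
∂²h/∂y² = 12*(-4*x + 1)
∂²h/∂z² = 0
∇²h = -48*x + 12
At (-3, -2, 2): 156.

156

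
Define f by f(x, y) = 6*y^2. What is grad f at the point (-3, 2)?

(0, 24)

∂f/∂x = 0
∂f/∂y = 12*y
∇f = (0, 12*y)
At (-3, 2): (0, 24).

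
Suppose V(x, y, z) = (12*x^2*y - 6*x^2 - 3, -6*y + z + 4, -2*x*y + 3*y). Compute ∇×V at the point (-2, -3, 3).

(∇×V)₁ = ∂V₃/∂y − ∂V₂/∂z = -2*x + 2
(∇×V)₂ = ∂V₁/∂z − ∂V₃/∂x = 2*y
(∇×V)₃ = ∂V₂/∂x − ∂V₁/∂y = -12*x^2
∇×V = (-2*x + 2, 2*y, -12*x^2)
At (-2, -3, 3): (6, -6, -48).

(6, -6, -48)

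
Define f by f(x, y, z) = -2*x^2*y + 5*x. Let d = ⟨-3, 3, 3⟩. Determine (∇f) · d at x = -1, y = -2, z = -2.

∂f/∂x = -4*x*y + 5
∂f/∂y = -2*x^2
∂f/∂z = 0
∇f at (-1, -2, -2) = (-3, -2, 0)
∇f · d = (-3)(-3) + (-2)(3) + (0)(3) = 3

3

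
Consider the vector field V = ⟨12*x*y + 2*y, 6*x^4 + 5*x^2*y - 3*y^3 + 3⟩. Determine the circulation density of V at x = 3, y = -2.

550

∂V₂/∂x = 24*x^3 + 10*x*y
∂V₁/∂y = 12*x + 2
Scalar curl = 24*x^3 + 10*x*y - 12*x - 2
At (3, -2): 550.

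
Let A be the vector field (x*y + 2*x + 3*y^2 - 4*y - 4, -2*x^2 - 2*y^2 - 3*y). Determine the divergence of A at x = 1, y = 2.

∂A₁/∂x = y + 2
∂A₂/∂y = -4*y - 3
∇·A = -3*y - 1
At (1, 2): -7.

-7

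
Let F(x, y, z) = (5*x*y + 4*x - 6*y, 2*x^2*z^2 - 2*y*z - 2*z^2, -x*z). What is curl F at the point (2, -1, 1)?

(-14, 1, 4)

(∇×F)₁ = ∂F₃/∂y − ∂F₂/∂z = -4*x^2*z + 2*y + 4*z
(∇×F)₂ = ∂F₁/∂z − ∂F₃/∂x = z
(∇×F)₃ = ∂F₂/∂x − ∂F₁/∂y = 4*x*z^2 - 5*x + 6
∇×F = (-4*x^2*z + 2*y + 4*z, z, 4*x*z^2 - 5*x + 6)
At (2, -1, 1): (-14, 1, 4).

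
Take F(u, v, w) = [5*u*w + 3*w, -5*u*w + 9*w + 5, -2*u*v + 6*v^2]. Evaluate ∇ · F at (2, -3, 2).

10

∂F₁/∂u = 5*w
∂F₂/∂v = 0
∂F₃/∂w = 0
∇·F = 5*w
At (2, -3, 2): 10.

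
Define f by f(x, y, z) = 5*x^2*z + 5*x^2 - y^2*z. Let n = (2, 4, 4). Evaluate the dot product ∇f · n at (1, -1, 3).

∂f/∂x = 10*x*z + 10*x
∂f/∂y = -2*y*z
∂f/∂z = 5*x^2 - y^2
∇f at (1, -1, 3) = (40, 6, 4)
∇f · n = (40)(2) + (6)(4) + (4)(4) = 120

120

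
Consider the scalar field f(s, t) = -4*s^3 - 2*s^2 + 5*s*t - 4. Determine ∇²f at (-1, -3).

20

∂²f/∂s² = -4*(6*s + 1)
∂²f/∂t² = 0
∇²f = -24*s - 4
At (-1, -3): 20.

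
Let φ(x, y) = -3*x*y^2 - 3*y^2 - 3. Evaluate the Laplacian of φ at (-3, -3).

12

∂²φ/∂x² = 0
∂²φ/∂y² = -6*(x + 1)
∇²φ = -6*x - 6
At (-3, -3): 12.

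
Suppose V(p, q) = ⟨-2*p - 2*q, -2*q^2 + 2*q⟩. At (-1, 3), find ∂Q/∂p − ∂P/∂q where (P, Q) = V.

∂V₂/∂p = 0
∂V₁/∂q = -2
Scalar curl = 2
At (-1, 3): 2.

2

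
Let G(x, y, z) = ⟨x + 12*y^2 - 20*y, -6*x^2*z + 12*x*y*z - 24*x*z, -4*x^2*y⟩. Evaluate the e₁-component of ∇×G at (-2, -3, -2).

(∇×G)_1 = ∂G₃/∂y − ∂G₂/∂z
= -4*x^2 − (-6*x^2 + 12*x*y - 24*x)
= 2*x^2 - 12*x*y + 24*x
At (-2, -3, -2): -112.

-112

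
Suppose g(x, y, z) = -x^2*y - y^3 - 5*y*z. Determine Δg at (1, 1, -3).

∂²g/∂x² = -2*y
∂²g/∂y² = -6*y
∂²g/∂z² = 0
∇²g = -8*y
At (1, 1, -3): -8.

-8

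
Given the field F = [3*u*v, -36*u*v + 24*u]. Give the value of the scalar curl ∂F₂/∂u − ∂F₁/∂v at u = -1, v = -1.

63

∂F₂/∂u = -36*v + 24
∂F₁/∂v = 3*u
Scalar curl = -3*u - 36*v + 24
At (-1, -1): 63.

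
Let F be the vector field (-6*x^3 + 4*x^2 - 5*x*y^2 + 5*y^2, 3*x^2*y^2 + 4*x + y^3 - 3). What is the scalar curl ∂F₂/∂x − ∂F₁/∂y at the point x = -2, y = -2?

16

∂F₂/∂x = 6*x*y^2 + 4
∂F₁/∂y = -10*x*y + 10*y
Scalar curl = 6*x*y^2 + 10*x*y - 10*y + 4
At (-2, -2): 16.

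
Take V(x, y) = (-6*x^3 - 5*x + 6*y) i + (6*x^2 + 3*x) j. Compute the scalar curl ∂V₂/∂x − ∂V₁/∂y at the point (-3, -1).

-39

∂V₂/∂x = 12*x + 3
∂V₁/∂y = 6
Scalar curl = 12*x - 3
At (-3, -1): -39.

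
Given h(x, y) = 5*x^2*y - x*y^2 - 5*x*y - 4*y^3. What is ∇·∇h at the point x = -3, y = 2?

-22

∂²h/∂x² = 10*y
∂²h/∂y² = -2*(x + 12*y)
∇²h = -2*x - 14*y
At (-3, 2): -22.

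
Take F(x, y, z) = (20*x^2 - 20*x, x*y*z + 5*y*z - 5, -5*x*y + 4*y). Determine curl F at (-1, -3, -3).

(∇×F)₁ = ∂F₃/∂y − ∂F₂/∂z = -x*y - 5*x - 5*y + 4
(∇×F)₂ = ∂F₁/∂z − ∂F₃/∂x = 5*y
(∇×F)₃ = ∂F₂/∂x − ∂F₁/∂y = y*z
∇×F = (-x*y - 5*x - 5*y + 4, 5*y, y*z)
At (-1, -3, -3): (21, -15, 9).

(21, -15, 9)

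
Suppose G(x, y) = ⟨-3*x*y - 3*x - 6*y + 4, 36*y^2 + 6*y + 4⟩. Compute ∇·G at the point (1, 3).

210

∂G₁/∂x = -3*y - 3
∂G₂/∂y = 72*y + 6
∇·G = 69*y + 3
At (1, 3): 210.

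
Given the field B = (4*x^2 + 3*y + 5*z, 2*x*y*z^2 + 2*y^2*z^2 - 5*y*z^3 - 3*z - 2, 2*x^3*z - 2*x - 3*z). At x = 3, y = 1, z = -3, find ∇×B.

(∇×B)₁ = ∂B₃/∂y − ∂B₂/∂z = -4*x*y*z - 4*y^2*z + 15*y*z^2 + 3
(∇×B)₂ = ∂B₁/∂z − ∂B₃/∂x = -6*x^2*z + 7
(∇×B)₃ = ∂B₂/∂x − ∂B₁/∂y = 2*y*z^2 - 3
∇×B = (-4*x*y*z - 4*y^2*z + 15*y*z^2 + 3, -6*x^2*z + 7, 2*y*z^2 - 3)
At (3, 1, -3): (186, 169, 15).

(186, 169, 15)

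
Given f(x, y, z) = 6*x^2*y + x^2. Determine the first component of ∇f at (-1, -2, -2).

(∇f)_1 = ∂f/∂x = 12*x*y + 2*x
At (-1, -2, -2): 22.

22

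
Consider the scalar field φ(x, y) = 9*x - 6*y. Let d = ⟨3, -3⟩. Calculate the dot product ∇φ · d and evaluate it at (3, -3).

45

∂φ/∂x = 9
∂φ/∂y = -6
∇φ at (3, -3) = (9, -6)
∇φ · d = (9)(3) + (-6)(-3) = 45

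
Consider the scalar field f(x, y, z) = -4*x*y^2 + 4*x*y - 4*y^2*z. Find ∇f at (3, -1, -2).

∂f/∂x = -4*y^2 + 4*y
∂f/∂y = -8*x*y + 4*x - 8*y*z
∂f/∂z = -4*y^2
∇f = (-4*y^2 + 4*y, -8*x*y + 4*x - 8*y*z, -4*y^2)
At (3, -1, -2): (-8, 20, -4).

(-8, 20, -4)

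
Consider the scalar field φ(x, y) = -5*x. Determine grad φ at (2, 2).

(-5, 0)

∂φ/∂x = -5
∂φ/∂y = 0
∇φ = (-5, 0)
At (2, 2): (-5, 0).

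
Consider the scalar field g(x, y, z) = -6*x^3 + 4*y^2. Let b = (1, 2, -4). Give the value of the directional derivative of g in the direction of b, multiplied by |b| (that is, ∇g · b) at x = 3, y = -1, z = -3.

∂g/∂x = -18*x^2
∂g/∂y = 8*y
∂g/∂z = 0
∇g at (3, -1, -3) = (-162, -8, 0)
∇g · b = (-162)(1) + (-8)(2) + (0)(-4) = -178

-178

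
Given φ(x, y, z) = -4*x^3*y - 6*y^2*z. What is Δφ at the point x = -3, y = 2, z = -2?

168

∂²φ/∂x² = -24*x*y
∂²φ/∂y² = -12*z
∂²φ/∂z² = 0
∇²φ = -24*x*y - 12*z
At (-3, 2, -2): 168.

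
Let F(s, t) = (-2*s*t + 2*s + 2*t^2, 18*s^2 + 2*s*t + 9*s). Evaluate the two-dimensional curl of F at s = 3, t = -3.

∂F₂/∂s = 36*s + 2*t + 9
∂F₁/∂t = -2*s + 4*t
Scalar curl = 38*s - 2*t + 9
At (3, -3): 129.

129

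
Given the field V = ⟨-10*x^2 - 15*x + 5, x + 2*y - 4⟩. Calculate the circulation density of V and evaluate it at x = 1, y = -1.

∂V₂/∂x = 1
∂V₁/∂y = 0
Scalar curl = 1
At (1, -1): 1.

1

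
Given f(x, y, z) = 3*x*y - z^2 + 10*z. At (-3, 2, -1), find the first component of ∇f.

6

(∇f)_1 = ∂f/∂x = 3*y
At (-3, 2, -1): 6.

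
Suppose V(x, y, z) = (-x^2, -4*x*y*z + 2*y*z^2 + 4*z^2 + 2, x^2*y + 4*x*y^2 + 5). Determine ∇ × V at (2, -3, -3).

(∇×V)₁ = ∂V₃/∂y − ∂V₂/∂z = x^2 + 12*x*y - 4*y*z - 8*z
(∇×V)₂ = ∂V₁/∂z − ∂V₃/∂x = -2*x*y - 4*y^2
(∇×V)₃ = ∂V₂/∂x − ∂V₁/∂y = -4*y*z
∇×V = (x^2 + 12*x*y - 4*y*z - 8*z, -2*x*y - 4*y^2, -4*y*z)
At (2, -3, -3): (-80, -24, -36).

(-80, -24, -36)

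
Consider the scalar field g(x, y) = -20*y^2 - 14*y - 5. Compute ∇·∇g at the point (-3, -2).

∂²g/∂x² = 0
∂²g/∂y² = -40
∇²g = -40
At (-3, -2): -40.

-40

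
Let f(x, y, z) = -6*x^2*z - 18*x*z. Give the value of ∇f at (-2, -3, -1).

(-6, 0, 12)

∂f/∂x = -12*x*z - 18*z
∂f/∂y = 0
∂f/∂z = -6*x^2 - 18*x
∇f = (-12*x*z - 18*z, 0, -6*x^2 - 18*x)
At (-2, -3, -1): (-6, 0, 12).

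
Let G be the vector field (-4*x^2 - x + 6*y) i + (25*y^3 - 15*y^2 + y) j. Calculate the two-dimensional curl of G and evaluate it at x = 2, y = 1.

∂G₂/∂x = 0
∂G₁/∂y = 6
Scalar curl = -6
At (2, 1): -6.

-6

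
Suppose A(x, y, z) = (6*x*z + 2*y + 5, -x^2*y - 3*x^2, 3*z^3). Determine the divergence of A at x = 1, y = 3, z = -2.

23

∂A₁/∂x = 6*z
∂A₂/∂y = -x^2
∂A₃/∂z = 9*z^2
∇·A = -x^2 + 9*z^2 + 6*z
At (1, 3, -2): 23.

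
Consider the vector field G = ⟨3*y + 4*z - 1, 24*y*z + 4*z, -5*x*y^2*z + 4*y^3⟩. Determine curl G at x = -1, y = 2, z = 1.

(16, 24, -3)

(∇×G)₁ = ∂G₃/∂y − ∂G₂/∂z = -10*x*y*z + 12*y^2 - 24*y - 4
(∇×G)₂ = ∂G₁/∂z − ∂G₃/∂x = 5*y^2*z + 4
(∇×G)₃ = ∂G₂/∂x − ∂G₁/∂y = -3
∇×G = (-10*x*y*z + 12*y^2 - 24*y - 4, 5*y^2*z + 4, -3)
At (-1, 2, 1): (16, 24, -3).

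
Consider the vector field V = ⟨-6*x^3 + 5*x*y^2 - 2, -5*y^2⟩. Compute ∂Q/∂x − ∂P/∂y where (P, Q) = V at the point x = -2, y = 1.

∂V₂/∂x = 0
∂V₁/∂y = 10*x*y
Scalar curl = -10*x*y
At (-2, 1): 20.

20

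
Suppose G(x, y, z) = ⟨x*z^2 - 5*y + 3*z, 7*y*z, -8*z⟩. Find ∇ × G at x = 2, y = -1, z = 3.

(7, 15, 5)

(∇×G)₁ = ∂G₃/∂y − ∂G₂/∂z = -7*y
(∇×G)₂ = ∂G₁/∂z − ∂G₃/∂x = 2*x*z + 3
(∇×G)₃ = ∂G₂/∂x − ∂G₁/∂y = 5
∇×G = (-7*y, 2*x*z + 3, 5)
At (2, -1, 3): (7, 15, 5).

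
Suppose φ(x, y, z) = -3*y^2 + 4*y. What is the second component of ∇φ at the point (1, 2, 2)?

-8

(∇φ)_2 = ∂φ/∂y = -6*y + 4
At (1, 2, 2): -8.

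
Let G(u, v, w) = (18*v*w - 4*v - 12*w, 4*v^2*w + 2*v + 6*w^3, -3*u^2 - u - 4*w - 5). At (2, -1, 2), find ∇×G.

(∇×G)₁ = ∂G₃/∂v − ∂G₂/∂w = -4*v^2 - 18*w^2
(∇×G)₂ = ∂G₁/∂w − ∂G₃/∂u = 6*u + 18*v - 11
(∇×G)₃ = ∂G₂/∂u − ∂G₁/∂v = -18*w + 4
∇×G = (-4*v^2 - 18*w^2, 6*u + 18*v - 11, -18*w + 4)
At (2, -1, 2): (-76, -17, -32).

(-76, -17, -32)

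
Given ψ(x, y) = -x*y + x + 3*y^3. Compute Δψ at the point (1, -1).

-18

∂²ψ/∂x² = 0
∂²ψ/∂y² = 18*y
∇²ψ = 18*y
At (1, -1): -18.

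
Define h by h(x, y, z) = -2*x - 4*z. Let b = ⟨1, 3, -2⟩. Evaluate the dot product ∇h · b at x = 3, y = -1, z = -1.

6

∂h/∂x = -2
∂h/∂y = 0
∂h/∂z = -4
∇h at (3, -1, -1) = (-2, 0, -4)
∇h · b = (-2)(1) + (0)(3) + (-4)(-2) = 6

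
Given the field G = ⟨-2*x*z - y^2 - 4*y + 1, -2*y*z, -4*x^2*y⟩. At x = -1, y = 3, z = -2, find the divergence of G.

8

∂G₁/∂x = -2*z
∂G₂/∂y = -2*z
∂G₃/∂z = 0
∇·G = -4*z
At (-1, 3, -2): 8.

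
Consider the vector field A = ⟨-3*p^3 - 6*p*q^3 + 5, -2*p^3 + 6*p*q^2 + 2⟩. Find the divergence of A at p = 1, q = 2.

-33

∂A₁/∂p = -9*p^2 - 6*q^3
∂A₂/∂q = 12*p*q
∇·A = -9*p^2 + 12*p*q - 6*q^3
At (1, 2): -33.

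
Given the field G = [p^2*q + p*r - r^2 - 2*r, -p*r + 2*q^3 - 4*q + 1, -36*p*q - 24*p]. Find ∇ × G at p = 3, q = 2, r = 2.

(-105, 93, -11)

(∇×G)₁ = ∂G₃/∂q − ∂G₂/∂r = -35*p
(∇×G)₂ = ∂G₁/∂r − ∂G₃/∂p = p + 36*q - 2*r + 22
(∇×G)₃ = ∂G₂/∂p − ∂G₁/∂q = -p^2 - r
∇×G = (-35*p, p + 36*q - 2*r + 22, -p^2 - r)
At (3, 2, 2): (-105, 93, -11).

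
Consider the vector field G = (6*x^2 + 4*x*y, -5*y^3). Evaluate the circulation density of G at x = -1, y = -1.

∂G₂/∂x = 0
∂G₁/∂y = 4*x
Scalar curl = -4*x
At (-1, -1): 4.

4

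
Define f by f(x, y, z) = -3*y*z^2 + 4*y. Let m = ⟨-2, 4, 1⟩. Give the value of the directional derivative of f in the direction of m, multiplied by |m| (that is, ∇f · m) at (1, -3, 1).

22

∂f/∂x = 0
∂f/∂y = -3*z^2 + 4
∂f/∂z = -6*y*z
∇f at (1, -3, 1) = (0, 1, 18)
∇f · m = (0)(-2) + (1)(4) + (18)(1) = 22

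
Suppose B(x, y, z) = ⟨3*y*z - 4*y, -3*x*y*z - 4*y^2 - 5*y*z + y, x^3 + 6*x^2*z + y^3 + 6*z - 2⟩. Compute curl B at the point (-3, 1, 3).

(∇×B)₁ = ∂B₃/∂y − ∂B₂/∂z = 3*x*y + 3*y^2 + 5*y
(∇×B)₂ = ∂B₁/∂z − ∂B₃/∂x = -3*x^2 - 12*x*z + 3*y
(∇×B)₃ = ∂B₂/∂x − ∂B₁/∂y = -3*y*z - 3*z + 4
∇×B = (3*x*y + 3*y^2 + 5*y, -3*x^2 - 12*x*z + 3*y, -3*y*z - 3*z + 4)
At (-3, 1, 3): (-1, 84, -14).

(-1, 84, -14)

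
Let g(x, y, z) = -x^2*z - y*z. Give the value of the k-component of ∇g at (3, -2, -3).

-7

(∇g)_3 = ∂g/∂z = -x^2 - y
At (3, -2, -3): -7.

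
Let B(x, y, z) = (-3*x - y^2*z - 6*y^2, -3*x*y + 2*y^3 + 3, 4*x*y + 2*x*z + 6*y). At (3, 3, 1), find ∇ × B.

(18, -23, 33)

(∇×B)₁ = ∂B₃/∂y − ∂B₂/∂z = 4*x + 6
(∇×B)₂ = ∂B₁/∂z − ∂B₃/∂x = -y^2 - 4*y - 2*z
(∇×B)₃ = ∂B₂/∂x − ∂B₁/∂y = 2*y*z + 9*y
∇×B = (4*x + 6, -y^2 - 4*y - 2*z, 2*y*z + 9*y)
At (3, 3, 1): (18, -23, 33).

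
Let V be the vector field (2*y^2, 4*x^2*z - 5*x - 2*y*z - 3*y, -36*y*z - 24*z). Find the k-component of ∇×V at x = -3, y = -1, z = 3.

(∇×V)_3 = ∂V₂/∂x − ∂V₁/∂y
= 8*x*z - 5 − (4*y)
= 8*x*z - 4*y - 5
At (-3, -1, 3): -73.

-73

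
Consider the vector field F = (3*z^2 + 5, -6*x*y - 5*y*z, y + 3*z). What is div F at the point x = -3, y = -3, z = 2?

∂F₁/∂x = 0
∂F₂/∂y = -6*x - 5*z
∂F₃/∂z = 3
∇·F = -6*x - 5*z + 3
At (-3, -3, 2): 11.

11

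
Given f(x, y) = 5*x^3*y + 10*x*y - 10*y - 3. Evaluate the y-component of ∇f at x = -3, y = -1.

-175

(∇f)_2 = ∂f/∂y = 5*x^3 + 10*x - 10
At (-3, -1): -175.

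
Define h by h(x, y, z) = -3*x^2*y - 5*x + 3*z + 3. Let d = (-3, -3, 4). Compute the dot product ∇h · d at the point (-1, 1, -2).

∂h/∂x = -6*x*y - 5
∂h/∂y = -3*x^2
∂h/∂z = 3
∇h at (-1, 1, -2) = (1, -3, 3)
∇h · d = (1)(-3) + (-3)(-3) + (3)(4) = 18

18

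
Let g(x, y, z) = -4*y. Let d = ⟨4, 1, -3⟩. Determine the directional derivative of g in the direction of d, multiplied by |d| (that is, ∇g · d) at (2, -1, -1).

∂g/∂x = 0
∂g/∂y = -4
∂g/∂z = 0
∇g at (2, -1, -1) = (0, -4, 0)
∇g · d = (0)(4) + (-4)(1) + (0)(-3) = -4

-4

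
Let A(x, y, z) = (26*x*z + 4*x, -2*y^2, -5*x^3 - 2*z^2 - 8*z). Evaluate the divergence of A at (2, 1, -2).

∂A₁/∂x = 26*z + 4
∂A₂/∂y = -4*y
∂A₃/∂z = -4*z - 8
∇·A = -4*y + 22*z - 4
At (2, 1, -2): -52.

-52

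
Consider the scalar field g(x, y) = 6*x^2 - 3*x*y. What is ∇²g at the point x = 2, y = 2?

∂²g/∂x² = 12
∂²g/∂y² = 0
∇²g = 12
At (2, 2): 12.

12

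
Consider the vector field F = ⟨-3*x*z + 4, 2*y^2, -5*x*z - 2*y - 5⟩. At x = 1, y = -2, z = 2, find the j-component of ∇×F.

7

(∇×F)_2 = ∂F₁/∂z − ∂F₃/∂x
= -3*x − (-5*z)
= -3*x + 5*z
At (1, -2, 2): 7.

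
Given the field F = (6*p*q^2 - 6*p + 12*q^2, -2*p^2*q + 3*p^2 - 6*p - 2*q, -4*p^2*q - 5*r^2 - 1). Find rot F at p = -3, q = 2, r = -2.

(∇×F)₁ = ∂F₃/∂q − ∂F₂/∂r = -4*p^2
(∇×F)₂ = ∂F₁/∂r − ∂F₃/∂p = 8*p*q
(∇×F)₃ = ∂F₂/∂p − ∂F₁/∂q = -16*p*q + 6*p - 24*q - 6
∇×F = (-4*p^2, 8*p*q, -16*p*q + 6*p - 24*q - 6)
At (-3, 2, -2): (-36, -48, 24).

(-36, -48, 24)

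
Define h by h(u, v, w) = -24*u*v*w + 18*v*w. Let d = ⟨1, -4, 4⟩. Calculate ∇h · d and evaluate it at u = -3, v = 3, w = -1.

∂h/∂u = -24*v*w
∂h/∂v = -24*u*w + 18*w
∂h/∂w = -24*u*v + 18*v
∇h at (-3, 3, -1) = (72, -90, 270)
∇h · d = (72)(1) + (-90)(-4) + (270)(4) = 1512

1512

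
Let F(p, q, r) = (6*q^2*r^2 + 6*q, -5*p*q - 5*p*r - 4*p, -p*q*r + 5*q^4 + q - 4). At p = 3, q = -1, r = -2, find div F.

-12

∂F₁/∂p = 0
∂F₂/∂q = -5*p
∂F₃/∂r = -p*q
∇·F = -p*q - 5*p
At (3, -1, -2): -12.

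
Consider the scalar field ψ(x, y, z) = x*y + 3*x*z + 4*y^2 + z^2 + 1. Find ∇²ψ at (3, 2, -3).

∂²ψ/∂x² = 0
∂²ψ/∂y² = 8
∂²ψ/∂z² = 2
∇²ψ = 10
At (3, 2, -3): 10.

10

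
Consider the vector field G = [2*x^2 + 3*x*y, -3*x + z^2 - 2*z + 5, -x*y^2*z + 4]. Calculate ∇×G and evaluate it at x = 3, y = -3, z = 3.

(∇×G)₁ = ∂G₃/∂y − ∂G₂/∂z = -2*x*y*z - 2*z + 2
(∇×G)₂ = ∂G₁/∂z − ∂G₃/∂x = y^2*z
(∇×G)₃ = ∂G₂/∂x − ∂G₁/∂y = -3*x - 3
∇×G = (-2*x*y*z - 2*z + 2, y^2*z, -3*x - 3)
At (3, -3, 3): (50, 27, -12).

(50, 27, -12)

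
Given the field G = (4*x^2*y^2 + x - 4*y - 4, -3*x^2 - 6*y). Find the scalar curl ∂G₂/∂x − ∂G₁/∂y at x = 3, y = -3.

∂G₂/∂x = -6*x
∂G₁/∂y = 8*x^2*y - 4
Scalar curl = -8*x^2*y - 6*x + 4
At (3, -3): 202.

202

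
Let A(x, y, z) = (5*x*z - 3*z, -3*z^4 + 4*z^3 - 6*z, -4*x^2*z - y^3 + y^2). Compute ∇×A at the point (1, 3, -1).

(∇×A)₁ = ∂A₃/∂y − ∂A₂/∂z = -3*y^2 + 2*y + 12*z^3 - 12*z^2 + 6
(∇×A)₂ = ∂A₁/∂z − ∂A₃/∂x = 8*x*z + 5*x - 3
(∇×A)₃ = ∂A₂/∂x − ∂A₁/∂y = 0
∇×A = (-3*y^2 + 2*y + 12*z^3 - 12*z^2 + 6, 8*x*z + 5*x - 3, 0)
At (1, 3, -1): (-39, -6, 0).

(-39, -6, 0)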